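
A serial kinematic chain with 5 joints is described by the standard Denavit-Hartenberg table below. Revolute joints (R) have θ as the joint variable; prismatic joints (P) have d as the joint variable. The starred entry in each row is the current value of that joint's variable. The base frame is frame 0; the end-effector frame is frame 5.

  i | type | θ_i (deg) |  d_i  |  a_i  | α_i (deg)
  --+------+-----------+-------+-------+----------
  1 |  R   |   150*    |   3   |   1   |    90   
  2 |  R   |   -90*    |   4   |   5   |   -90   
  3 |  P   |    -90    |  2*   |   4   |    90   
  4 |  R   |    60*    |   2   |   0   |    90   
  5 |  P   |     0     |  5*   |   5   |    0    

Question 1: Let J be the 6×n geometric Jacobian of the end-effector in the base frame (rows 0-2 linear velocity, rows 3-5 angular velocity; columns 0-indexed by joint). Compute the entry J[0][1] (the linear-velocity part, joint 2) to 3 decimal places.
axis z_1 = (0.5000,0.8660,0.0000); lever o_n−o_1 = (4.0981,14.7583,-3.0000)
cross product → J_v[:, 1] = (-2.5981,1.5000,3.8301)
J_ω[:, 1] = z_1
entry J[0][1] = -2.5981

-2.598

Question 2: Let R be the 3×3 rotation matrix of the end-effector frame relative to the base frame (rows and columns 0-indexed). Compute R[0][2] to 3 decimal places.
0.866

End-effector z-axis (col 2 of R) = (0.8660,0.5000,0.0000)
R[0][2] = 0.8660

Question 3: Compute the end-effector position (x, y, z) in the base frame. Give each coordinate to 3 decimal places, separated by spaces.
after link 1: o_1 = (-0.8660, 0.5000, 3.0000)
after link 2: o_2 = (1.1340, 3.9641, -2.0000)
after link 3: o_3 = (1.4019, 8.4282, -2.0000)
after link 4: o_4 = (1.4019, 8.4282, 0.0000)
after link 5: o_5 = (3.2321, 15.2583, 0.0000)

3.232 15.258 0.000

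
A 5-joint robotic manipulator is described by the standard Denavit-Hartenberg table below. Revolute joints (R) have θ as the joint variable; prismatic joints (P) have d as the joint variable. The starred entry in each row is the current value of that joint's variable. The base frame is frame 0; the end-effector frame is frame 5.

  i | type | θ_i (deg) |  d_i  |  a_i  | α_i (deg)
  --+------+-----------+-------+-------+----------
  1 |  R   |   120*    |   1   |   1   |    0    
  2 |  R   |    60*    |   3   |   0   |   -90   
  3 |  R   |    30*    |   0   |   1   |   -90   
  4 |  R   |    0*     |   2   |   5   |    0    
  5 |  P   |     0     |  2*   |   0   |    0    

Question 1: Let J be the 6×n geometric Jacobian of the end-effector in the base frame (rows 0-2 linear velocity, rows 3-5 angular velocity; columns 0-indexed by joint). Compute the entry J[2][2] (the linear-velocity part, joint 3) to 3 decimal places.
-3.196

axis z_2 = (-0.0000,-1.0000,0.0000); lever o_n−o_2 = (-3.1962,0.0000,-6.4641)
cross product → J_v[:, 2] = (6.4641,-0.0000,-3.1962)
J_ω[:, 2] = z_2
entry J[2][2] = -3.1962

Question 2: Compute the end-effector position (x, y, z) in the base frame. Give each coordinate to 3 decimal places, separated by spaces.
after link 1: o_1 = (-0.5000, 0.8660, 1.0000)
after link 2: o_2 = (-0.5000, 0.8660, 4.0000)
after link 3: o_3 = (-1.3660, 0.8660, 3.5000)
after link 4: o_4 = (-4.6962, 0.8660, -0.7321)
after link 5: o_5 = (-3.6962, 0.8660, -2.4641)

-3.696 0.866 -2.464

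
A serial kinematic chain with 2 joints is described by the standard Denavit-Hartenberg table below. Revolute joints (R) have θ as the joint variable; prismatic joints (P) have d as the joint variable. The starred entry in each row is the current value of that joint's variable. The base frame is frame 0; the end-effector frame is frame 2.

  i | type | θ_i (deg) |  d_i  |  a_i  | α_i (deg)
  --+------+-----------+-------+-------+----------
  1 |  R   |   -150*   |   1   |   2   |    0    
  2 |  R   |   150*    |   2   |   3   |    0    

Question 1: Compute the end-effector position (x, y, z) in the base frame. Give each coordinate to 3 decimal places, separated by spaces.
after link 1: o_1 = (-1.7321, -1.0000, 1.0000)
after link 2: o_2 = (1.2679, -1.0000, 3.0000)

1.268 -1.000 3.000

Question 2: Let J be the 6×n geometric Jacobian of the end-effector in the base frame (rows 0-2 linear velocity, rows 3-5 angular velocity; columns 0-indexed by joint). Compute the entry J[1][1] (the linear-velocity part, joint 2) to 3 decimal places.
axis z_1 = (0.0000,0.0000,1.0000); lever o_n−o_1 = (3.0000,0.0000,2.0000)
cross product → J_v[:, 1] = (0.0000,3.0000,0.0000)
J_ω[:, 1] = z_1
entry J[1][1] = 3.0000

3.000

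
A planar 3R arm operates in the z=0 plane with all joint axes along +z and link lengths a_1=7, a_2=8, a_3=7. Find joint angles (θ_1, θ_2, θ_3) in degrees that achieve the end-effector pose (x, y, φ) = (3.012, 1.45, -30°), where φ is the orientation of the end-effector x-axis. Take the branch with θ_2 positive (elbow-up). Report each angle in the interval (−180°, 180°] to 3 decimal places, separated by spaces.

wrist centre = target − a_3·(cos φ, sin φ) = (-3.0502, 4.9500)
cos θ_2 = (33.8061−7²−8²)/(2·7·8) = -0.7071; θ_2 = 134.9985° (elbow-up)
β = atan2(4.9500,-3.0502) = 121.6413°; ψ = atan2(5.6570,1.3433) = 76.6421°
θ_1 = β − ψ = 44.9991°
θ_3 = φ − θ_1 − θ_2 = 150.0023° (wrapped to (-180°,180°])

44.999 134.999 150.002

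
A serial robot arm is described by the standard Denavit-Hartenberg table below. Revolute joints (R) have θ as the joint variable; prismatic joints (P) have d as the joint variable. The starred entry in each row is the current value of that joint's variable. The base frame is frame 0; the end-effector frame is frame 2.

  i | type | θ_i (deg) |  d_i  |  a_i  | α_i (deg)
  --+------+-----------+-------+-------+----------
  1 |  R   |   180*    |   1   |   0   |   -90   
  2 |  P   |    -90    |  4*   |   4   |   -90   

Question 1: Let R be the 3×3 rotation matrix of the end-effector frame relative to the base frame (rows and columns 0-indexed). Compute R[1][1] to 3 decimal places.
1.000

End-effector y-axis (col 1 of R) = (0.0000,1.0000,-0.0000)
R[1][1] = 1.0000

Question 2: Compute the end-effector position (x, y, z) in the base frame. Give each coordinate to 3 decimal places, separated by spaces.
after link 1: o_1 = (0.0000, 0.0000, 1.0000)
after link 2: o_2 = (-0.0000, -4.0000, 5.0000)

-0.000 -4.000 5.000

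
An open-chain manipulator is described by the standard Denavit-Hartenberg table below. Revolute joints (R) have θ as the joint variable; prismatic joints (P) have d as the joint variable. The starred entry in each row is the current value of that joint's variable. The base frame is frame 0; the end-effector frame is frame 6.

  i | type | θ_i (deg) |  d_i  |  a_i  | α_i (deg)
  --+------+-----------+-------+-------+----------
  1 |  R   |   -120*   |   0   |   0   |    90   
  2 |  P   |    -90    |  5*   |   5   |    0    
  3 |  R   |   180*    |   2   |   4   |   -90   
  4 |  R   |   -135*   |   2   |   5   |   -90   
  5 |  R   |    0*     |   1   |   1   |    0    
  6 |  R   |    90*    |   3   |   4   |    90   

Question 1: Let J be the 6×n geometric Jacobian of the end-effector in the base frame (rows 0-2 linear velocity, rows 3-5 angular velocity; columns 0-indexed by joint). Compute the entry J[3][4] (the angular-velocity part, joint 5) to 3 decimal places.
axis z_4 = (-0.6124,0.3536,0.7071); lever o_n−o_4 = (-5.0619,-1.6963,2.1213)
cross product → J_v[:, 4] = (1.9495,-2.2802,2.8284)
J_ω[:, 4] = z_4
entry J[3][4] = -0.6124

-0.612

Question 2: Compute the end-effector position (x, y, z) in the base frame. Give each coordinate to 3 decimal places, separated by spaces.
-13.186 5.303 -2.414

after link 1: o_1 = (0.0000, 0.0000, 0.0000)
after link 2: o_2 = (-4.3301, 2.5000, -5.0000)
after link 3: o_3 = (-6.0622, 3.5000, -1.0000)
after link 4: o_4 = (-8.1240, 6.9998, -4.5355)
after link 5: o_5 = (-9.3488, 7.7069, -4.5355)
after link 6: o_6 = (-13.1859, 5.3035, -2.4142)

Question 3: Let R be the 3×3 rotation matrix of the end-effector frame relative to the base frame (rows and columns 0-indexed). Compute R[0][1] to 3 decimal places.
End-effector y-axis (col 1 of R) = (-0.6124,0.3536,0.7071)
R[0][1] = -0.6124

-0.612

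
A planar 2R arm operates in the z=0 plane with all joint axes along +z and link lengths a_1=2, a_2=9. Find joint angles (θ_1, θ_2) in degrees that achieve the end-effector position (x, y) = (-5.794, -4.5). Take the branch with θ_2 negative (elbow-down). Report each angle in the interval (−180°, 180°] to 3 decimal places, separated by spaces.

cos θ_2 = (53.8204−2²−9²)/(2·2·9) = -0.8661; θ_2 = -150.0084° (elbow-down)
β = atan2(-4.5000,-5.7940) = -142.1647°; ψ = atan2(-4.4989,-5.7949) = -142.1761°
θ_1 = β − ψ = 0.0113°

0.011 -150.008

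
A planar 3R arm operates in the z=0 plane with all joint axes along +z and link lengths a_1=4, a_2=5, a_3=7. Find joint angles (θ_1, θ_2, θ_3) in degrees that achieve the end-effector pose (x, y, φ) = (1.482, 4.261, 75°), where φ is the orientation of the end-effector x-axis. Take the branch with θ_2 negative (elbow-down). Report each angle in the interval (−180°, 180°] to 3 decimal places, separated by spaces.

0.003 -149.994 -135.009

wrist centre = target − a_3·(cos φ, sin φ) = (-0.3297, -2.5005)
cos θ_2 = (6.3611−4²−5²)/(2·4·5) = -0.8660; θ_2 = -149.9939° (elbow-down)
β = atan2(-2.5005,-0.3297) = -97.5121°; ψ = atan2(-2.5005,-0.3299) = -97.5150°
θ_1 = β − ψ = 0.0029°
θ_3 = φ − θ_1 − θ_2 = -135.0090° (wrapped to (-180°,180°])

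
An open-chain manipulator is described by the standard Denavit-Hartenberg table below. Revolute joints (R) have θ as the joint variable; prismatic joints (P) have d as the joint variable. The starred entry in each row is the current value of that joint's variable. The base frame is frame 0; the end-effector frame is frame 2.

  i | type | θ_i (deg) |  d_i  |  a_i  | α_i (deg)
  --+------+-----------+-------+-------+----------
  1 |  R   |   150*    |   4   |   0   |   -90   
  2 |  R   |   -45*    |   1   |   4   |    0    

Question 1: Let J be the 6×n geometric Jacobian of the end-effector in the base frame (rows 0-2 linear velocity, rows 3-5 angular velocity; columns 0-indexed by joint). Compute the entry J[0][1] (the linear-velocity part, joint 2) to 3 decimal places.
axis z_1 = (-0.5000,-0.8660,0.0000); lever o_n−o_1 = (-2.9495,0.5482,2.8284)
cross product → J_v[:, 1] = (-2.4495,1.4142,-2.8284)
J_ω[:, 1] = z_1
entry J[0][1] = -2.4495

-2.449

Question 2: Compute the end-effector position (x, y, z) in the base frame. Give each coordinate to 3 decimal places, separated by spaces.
-2.949 0.548 6.828

after link 1: o_1 = (0.0000, 0.0000, 4.0000)
after link 2: o_2 = (-2.9495, 0.5482, 6.8284)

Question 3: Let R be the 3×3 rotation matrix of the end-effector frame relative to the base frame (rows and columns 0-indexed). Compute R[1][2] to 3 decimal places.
End-effector z-axis (col 2 of R) = (-0.5000,-0.8660,0.0000)
R[1][2] = -0.8660

-0.866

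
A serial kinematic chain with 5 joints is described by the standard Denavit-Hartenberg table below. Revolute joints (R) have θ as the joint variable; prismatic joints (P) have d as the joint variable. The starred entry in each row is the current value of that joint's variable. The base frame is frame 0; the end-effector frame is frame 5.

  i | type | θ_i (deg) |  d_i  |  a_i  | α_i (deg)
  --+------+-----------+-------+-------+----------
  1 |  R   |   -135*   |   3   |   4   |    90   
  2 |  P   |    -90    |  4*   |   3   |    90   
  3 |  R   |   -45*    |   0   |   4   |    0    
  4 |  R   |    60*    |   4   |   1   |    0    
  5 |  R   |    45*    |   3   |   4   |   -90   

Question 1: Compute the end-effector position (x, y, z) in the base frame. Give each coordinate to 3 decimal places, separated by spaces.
-1.340 5.582 -5.794

after link 1: o_1 = (-2.8284, -2.8284, 3.0000)
after link 2: o_2 = (-5.6569, -0.0000, 0.0000)
after link 3: o_3 = (-3.6569, -2.0000, -2.8284)
after link 4: o_4 = (-1.0114, 1.0114, -3.7944)
after link 5: o_5 = (-1.3396, 5.5822, -5.7944)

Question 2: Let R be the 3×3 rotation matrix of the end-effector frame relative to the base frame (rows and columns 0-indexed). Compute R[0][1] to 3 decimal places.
-0.707

End-effector y-axis (col 1 of R) = (-0.7071,-0.7071,0.0000)
R[0][1] = -0.7071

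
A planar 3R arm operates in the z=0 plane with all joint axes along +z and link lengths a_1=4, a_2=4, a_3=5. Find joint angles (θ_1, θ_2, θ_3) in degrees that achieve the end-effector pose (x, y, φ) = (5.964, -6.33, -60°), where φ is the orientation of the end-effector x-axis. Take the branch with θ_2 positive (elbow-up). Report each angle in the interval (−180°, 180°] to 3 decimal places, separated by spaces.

wrist centre = target − a_3·(cos φ, sin φ) = (3.4640, -1.9999)
cos θ_2 = (15.9988−4²−4²)/(2·4·4) = -0.5000; θ_2 = 120.0025° (elbow-up)
β = atan2(-1.9999,3.4640) = -29.9992°; ψ = atan2(3.4640,1.9998) = 60.0013°
θ_1 = β − ψ = -90.0004°
θ_3 = φ − θ_1 − θ_2 = -90.0021° (wrapped to (-180°,180°])

-90.000 120.003 -90.002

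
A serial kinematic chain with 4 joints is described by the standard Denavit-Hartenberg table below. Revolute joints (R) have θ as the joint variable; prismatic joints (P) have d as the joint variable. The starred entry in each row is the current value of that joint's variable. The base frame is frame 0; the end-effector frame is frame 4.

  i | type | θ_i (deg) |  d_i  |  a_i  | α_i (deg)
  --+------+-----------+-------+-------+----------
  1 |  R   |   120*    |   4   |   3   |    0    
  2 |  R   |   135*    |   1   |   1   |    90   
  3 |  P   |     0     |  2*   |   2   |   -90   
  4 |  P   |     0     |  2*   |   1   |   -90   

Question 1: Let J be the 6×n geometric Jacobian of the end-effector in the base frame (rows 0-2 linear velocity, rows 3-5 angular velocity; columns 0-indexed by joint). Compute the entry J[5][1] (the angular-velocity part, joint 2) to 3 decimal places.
axis z_1 = (0.0000,0.0000,1.0000); lever o_n−o_1 = (-2.9671,-3.3461,3.0000)
cross product → J_v[:, 1] = (3.3461,-2.9671,0.0000)
J_ω[:, 1] = z_1
entry J[5][1] = 1.0000

1.000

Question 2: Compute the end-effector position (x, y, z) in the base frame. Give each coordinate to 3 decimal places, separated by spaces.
after link 1: o_1 = (-1.5000, 2.5981, 4.0000)
after link 2: o_2 = (-1.7588, 1.6322, 5.0000)
after link 3: o_3 = (-4.2083, 0.2179, 5.0000)
after link 4: o_4 = (-4.4671, -0.7480, 7.0000)

-4.467 -0.748 7.000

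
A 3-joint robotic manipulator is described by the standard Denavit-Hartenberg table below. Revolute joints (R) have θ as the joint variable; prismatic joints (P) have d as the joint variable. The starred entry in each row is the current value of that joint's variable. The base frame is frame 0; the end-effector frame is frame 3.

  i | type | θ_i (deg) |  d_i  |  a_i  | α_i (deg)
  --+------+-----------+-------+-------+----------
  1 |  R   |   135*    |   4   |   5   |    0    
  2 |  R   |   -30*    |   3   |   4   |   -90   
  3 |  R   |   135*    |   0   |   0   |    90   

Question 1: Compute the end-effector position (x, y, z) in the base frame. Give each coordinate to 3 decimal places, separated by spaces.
-4.571 7.399 7.000

after link 1: o_1 = (-3.5355, 3.5355, 4.0000)
after link 2: o_2 = (-4.5708, 7.3992, 7.0000)
after link 3: o_3 = (-4.5708, 7.3992, 7.0000)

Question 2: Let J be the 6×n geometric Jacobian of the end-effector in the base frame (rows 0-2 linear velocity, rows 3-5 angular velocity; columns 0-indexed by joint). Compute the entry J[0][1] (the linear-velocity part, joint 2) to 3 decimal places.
axis z_1 = (0.0000,0.0000,1.0000); lever o_n−o_1 = (-1.0353,3.8637,3.0000)
cross product → J_v[:, 1] = (-3.8637,-1.0353,0.0000)
J_ω[:, 1] = z_1
entry J[0][1] = -3.8637

-3.864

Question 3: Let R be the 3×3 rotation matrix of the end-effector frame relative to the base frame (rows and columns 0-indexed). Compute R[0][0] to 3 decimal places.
End-effector x-axis (col 0 of R) = (0.1830,-0.6830,-0.7071)
R[0][0] = 0.1830

0.183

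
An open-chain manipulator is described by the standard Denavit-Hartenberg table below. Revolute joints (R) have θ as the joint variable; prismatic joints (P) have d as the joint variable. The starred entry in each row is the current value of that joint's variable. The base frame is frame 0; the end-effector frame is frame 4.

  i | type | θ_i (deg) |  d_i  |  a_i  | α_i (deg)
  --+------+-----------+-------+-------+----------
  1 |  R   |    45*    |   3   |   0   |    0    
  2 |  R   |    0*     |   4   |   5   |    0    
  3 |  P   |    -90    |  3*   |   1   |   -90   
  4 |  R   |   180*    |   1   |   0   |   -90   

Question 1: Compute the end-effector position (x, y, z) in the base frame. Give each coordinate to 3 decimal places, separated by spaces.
after link 1: o_1 = (0.0000, 0.0000, 3.0000)
after link 2: o_2 = (3.5355, 3.5355, 7.0000)
after link 3: o_3 = (4.2426, 2.8284, 10.0000)
after link 4: o_4 = (4.9497, 3.5355, 10.0000)

4.950 3.536 10.000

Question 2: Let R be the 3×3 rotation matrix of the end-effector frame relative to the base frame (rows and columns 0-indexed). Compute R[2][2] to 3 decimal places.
1.000

End-effector z-axis (col 2 of R) = (-0.0000,0.0000,1.0000)
R[2][2] = 1.0000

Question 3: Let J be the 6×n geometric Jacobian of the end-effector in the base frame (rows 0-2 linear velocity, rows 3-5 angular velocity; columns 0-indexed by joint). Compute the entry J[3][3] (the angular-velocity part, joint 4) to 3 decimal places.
axis z_3 = (0.7071,0.7071,0.0000); lever o_n−o_3 = (0.7071,0.7071,0.0000)
cross product → J_v[:, 3] = (-0.0000,0.0000,-0.0000)
J_ω[:, 3] = z_3
entry J[3][3] = 0.7071

0.707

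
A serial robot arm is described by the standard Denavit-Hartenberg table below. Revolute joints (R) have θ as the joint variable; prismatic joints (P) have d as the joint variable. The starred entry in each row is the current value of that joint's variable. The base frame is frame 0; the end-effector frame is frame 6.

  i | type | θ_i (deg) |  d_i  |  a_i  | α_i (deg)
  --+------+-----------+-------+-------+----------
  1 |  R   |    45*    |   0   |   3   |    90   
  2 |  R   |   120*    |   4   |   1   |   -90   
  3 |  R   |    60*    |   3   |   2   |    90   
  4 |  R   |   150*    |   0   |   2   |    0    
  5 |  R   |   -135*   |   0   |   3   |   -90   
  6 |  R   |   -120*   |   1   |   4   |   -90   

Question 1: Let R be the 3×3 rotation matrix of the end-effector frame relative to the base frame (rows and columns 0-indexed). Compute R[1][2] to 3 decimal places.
-0.103

End-effector z-axis (col 2 of R) = (-0.7737,-0.1027,0.6252)
R[1][2] = -0.1027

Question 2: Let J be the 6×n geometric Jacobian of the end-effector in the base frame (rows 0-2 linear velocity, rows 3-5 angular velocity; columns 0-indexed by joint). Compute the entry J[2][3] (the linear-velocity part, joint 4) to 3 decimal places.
-0.451

axis z_3 = (0.0474,-0.6597,0.7500); lever o_n−o_3 = (-0.3895,-4.0942,1.0419)
cross product → J_v[:, 3] = (2.3833,-0.3414,-0.4509)
J_ω[:, 3] = z_3
entry J[2][3] = -0.4509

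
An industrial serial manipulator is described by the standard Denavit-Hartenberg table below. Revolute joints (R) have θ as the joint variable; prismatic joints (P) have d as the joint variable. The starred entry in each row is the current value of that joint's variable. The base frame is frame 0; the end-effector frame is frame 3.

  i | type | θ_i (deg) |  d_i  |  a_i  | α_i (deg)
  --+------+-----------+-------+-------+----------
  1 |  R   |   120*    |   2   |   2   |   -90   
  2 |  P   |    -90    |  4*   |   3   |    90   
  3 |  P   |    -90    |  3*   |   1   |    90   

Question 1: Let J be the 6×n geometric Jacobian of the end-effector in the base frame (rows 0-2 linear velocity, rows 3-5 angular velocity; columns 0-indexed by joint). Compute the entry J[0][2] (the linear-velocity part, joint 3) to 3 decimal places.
prismatic axis z_2 = (0.5000,-0.8660,0.0000)
J_v[:, 2] = z_2; J_ω[:, 2] = (0,0,0)
entry J[0][2] = 0.5000

0.500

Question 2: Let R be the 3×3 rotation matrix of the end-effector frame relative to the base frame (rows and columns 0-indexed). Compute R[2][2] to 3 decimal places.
-1.000

End-effector z-axis (col 2 of R) = (0.0000,-0.0000,-1.0000)
R[2][2] = -1.0000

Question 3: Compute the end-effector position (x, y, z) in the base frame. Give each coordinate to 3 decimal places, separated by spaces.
after link 1: o_1 = (-1.0000, 1.7321, 2.0000)
after link 2: o_2 = (-4.4641, -0.2679, 5.0000)
after link 3: o_3 = (-2.0981, -2.3660, 5.0000)

-2.098 -2.366 5.000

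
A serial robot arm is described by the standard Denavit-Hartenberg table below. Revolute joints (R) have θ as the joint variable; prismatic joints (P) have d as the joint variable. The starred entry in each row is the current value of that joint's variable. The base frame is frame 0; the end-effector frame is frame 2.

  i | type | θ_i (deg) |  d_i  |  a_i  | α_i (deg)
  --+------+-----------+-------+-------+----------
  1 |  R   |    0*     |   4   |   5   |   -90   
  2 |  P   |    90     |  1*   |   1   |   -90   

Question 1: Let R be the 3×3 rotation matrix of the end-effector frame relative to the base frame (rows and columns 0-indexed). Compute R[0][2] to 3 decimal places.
End-effector z-axis (col 2 of R) = (-1.0000,0.0000,-0.0000)
R[0][2] = -1.0000

-1.000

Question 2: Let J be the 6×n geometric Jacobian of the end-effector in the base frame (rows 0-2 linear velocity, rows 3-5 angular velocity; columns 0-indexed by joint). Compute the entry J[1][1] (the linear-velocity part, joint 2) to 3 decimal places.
prismatic axis z_1 = (0.0000,1.0000,0.0000)
J_v[:, 1] = z_1; J_ω[:, 1] = (0,0,0)
entry J[1][1] = 1.0000

1.000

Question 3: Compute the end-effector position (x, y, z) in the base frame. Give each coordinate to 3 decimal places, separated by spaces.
5.000 1.000 3.000

after link 1: o_1 = (5.0000, 0.0000, 4.0000)
after link 2: o_2 = (5.0000, 1.0000, 3.0000)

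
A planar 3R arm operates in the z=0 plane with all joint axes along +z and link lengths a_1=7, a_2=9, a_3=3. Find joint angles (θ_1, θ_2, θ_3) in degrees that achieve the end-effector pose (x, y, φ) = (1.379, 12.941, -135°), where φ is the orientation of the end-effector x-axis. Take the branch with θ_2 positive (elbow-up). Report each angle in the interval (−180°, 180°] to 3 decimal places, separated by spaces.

wrist centre = target − a_3·(cos φ, sin φ) = (3.5003, 15.0623)
cos θ_2 = (239.1257−7²−9²)/(2·7·9) = 0.8661; θ_2 = 29.9941° (elbow-up)
β = atan2(15.0623,3.5003) = 76.9173°; ψ = atan2(4.4992,14.7947) = 16.9150°
θ_1 = β − ψ = 60.0023°
θ_3 = φ − θ_1 − θ_2 = 135.0036° (wrapped to (-180°,180°])

60.002 29.994 135.004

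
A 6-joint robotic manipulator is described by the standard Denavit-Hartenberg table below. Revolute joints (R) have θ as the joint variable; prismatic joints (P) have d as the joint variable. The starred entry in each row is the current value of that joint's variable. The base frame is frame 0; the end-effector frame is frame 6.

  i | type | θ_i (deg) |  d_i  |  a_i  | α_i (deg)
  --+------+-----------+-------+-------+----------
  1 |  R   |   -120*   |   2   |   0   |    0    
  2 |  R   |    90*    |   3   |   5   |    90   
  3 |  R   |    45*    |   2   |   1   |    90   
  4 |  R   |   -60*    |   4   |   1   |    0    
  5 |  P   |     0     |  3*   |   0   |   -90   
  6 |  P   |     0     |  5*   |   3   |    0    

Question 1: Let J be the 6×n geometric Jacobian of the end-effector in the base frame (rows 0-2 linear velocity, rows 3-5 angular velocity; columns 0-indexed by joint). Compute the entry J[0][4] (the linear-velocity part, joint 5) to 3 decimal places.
0.612

prismatic axis z_4 = (0.6124,-0.3536,-0.7071)
J_v[:, 4] = z_4; J_ω[:, 4] = (0,0,0)
entry J[0][4] = 0.6124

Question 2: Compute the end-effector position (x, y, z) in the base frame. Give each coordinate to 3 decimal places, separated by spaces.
after link 1: o_1 = (0.0000, 0.0000, 2.0000)
after link 2: o_2 = (4.3301, -2.5000, 5.0000)
after link 3: o_3 = (3.9425, -4.5856, 5.7071)
after link 4: o_4 = (7.1312, -5.4266, 3.2322)
after link 5: o_5 = (8.9683, -6.4873, 1.1109)
after link 6: o_6 = (12.5876, -8.4636, 5.2334)

12.588 -8.464 5.233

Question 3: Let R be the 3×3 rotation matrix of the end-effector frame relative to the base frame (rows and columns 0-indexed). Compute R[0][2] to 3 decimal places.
End-effector z-axis (col 2 of R) = (0.2803,-0.7392,0.6124)
R[0][2] = 0.2803

0.280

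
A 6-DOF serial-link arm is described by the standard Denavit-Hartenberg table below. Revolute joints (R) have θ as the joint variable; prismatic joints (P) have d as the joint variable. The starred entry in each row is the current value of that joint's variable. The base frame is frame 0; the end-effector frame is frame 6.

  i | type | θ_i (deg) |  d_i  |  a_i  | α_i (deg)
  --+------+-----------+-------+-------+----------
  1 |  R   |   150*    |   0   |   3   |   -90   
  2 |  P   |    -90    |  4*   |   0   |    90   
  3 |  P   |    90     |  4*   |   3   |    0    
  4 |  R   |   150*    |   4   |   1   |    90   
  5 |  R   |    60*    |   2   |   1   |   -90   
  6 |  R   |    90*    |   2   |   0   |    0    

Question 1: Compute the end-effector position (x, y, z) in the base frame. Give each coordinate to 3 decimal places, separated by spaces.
after link 1: o_1 = (-2.5981, 1.5000, 0.0000)
after link 2: o_2 = (-4.5981, -1.9641, 0.0000)
after link 3: o_3 = (-2.6340, -6.5622, 0.0000)
after link 4: o_4 = (1.2631, -7.8122, -0.5000)
after link 5: o_5 = (1.7296, -8.7362, -2.4821)
after link 6: o_6 = (1.8457, -10.5353, -1.6160)

1.846 -10.535 -1.616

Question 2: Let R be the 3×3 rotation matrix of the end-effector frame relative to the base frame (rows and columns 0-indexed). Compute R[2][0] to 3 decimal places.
End-effector x-axis (col 0 of R) = (0.2500,0.4330,0.8660)
R[2][0] = 0.8660

0.866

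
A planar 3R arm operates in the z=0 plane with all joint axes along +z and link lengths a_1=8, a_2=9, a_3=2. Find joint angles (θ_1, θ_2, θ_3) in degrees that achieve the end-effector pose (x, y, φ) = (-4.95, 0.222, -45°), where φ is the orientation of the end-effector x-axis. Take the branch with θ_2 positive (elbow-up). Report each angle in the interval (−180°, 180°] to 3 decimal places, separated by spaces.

90.001 134.998 90.002

wrist centre = target − a_3·(cos φ, sin φ) = (-6.3642, 1.6362)
cos θ_2 = (43.1804−8²−9²)/(2·8·9) = -0.7071; θ_2 = 134.9979° (elbow-up)
β = atan2(1.6362,-6.3642) = 165.5817°; ψ = atan2(6.3642,1.6363) = 75.5812°
θ_1 = β − ψ = 90.0006°
θ_3 = φ − θ_1 − θ_2 = 90.0016° (wrapped to (-180°,180°])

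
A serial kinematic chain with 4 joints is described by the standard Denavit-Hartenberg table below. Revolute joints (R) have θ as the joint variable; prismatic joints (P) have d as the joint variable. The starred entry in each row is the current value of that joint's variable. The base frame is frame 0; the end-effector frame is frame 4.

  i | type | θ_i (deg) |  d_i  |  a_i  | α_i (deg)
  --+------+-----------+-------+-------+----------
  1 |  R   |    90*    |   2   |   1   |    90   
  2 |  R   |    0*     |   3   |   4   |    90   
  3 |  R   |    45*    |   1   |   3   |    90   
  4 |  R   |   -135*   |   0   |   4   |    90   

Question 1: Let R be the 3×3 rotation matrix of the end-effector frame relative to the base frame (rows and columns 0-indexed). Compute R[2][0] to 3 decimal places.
End-effector x-axis (col 0 of R) = (-0.5000,-0.5000,0.7071)
R[2][0] = 0.7071

0.707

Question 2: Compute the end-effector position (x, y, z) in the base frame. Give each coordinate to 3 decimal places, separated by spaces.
after link 1: o_1 = (0.0000, 1.0000, 2.0000)
after link 2: o_2 = (3.0000, 5.0000, 2.0000)
after link 3: o_3 = (5.1213, 7.1213, 1.0000)
after link 4: o_4 = (3.1213, 5.1213, 3.8284)

3.121 5.121 3.828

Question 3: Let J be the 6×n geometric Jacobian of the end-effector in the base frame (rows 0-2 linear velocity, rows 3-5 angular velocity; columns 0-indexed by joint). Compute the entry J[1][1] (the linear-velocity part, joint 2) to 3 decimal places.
axis z_1 = (1.0000,-0.0000,0.0000); lever o_n−o_1 = (3.1213,4.1213,1.8284)
cross product → J_v[:, 1] = (-0.0000,-1.8284,4.1213)
J_ω[:, 1] = z_1
entry J[1][1] = -1.8284

-1.828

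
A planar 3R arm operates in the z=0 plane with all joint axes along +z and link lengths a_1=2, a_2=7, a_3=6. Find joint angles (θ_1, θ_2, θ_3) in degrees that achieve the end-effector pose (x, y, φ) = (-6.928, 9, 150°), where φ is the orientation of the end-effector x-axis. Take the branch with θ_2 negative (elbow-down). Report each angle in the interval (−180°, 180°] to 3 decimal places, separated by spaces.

-150.000 -120.002 60.002

wrist centre = target − a_3·(cos φ, sin φ) = (-1.7318, 6.0000)
cos θ_2 = (38.9993−2²−7²)/(2·2·7) = -0.5000; θ_2 = -120.0017° (elbow-down)
β = atan2(6.0000,-1.7318) = 106.1003°; ψ = atan2(-6.0621,-1.5002) = -103.8997°
θ_1 = β − ψ = 210.0000°
θ_3 = φ − θ_1 − θ_2 = 60.0017° (wrapped to (-180°,180°])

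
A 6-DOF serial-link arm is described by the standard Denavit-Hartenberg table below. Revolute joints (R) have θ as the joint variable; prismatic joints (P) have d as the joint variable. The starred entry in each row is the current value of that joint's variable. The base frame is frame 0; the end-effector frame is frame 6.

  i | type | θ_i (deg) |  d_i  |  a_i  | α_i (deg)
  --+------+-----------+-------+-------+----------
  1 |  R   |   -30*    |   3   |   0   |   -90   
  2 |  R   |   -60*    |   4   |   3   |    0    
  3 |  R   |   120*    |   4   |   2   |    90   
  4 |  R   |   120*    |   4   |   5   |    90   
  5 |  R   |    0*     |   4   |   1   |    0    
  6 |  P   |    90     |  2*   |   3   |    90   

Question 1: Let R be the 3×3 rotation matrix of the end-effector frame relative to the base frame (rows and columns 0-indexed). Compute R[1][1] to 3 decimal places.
0.217

End-effector y-axis (col 1 of R) = (0.6250,0.2165,-0.7500)
R[1][1] = 0.2165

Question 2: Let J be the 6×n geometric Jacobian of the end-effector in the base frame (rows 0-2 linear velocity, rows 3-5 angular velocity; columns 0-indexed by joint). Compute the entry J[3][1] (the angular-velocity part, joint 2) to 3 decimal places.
axis z_1 = (0.5000,0.8660,0.0000); lever o_n−o_1 = (16.4641,9.1962,2.4641)
cross product → J_v[:, 1] = (2.1340,-1.2321,-9.6603)
J_ω[:, 1] = z_1
entry J[3][1] = 0.5000

0.500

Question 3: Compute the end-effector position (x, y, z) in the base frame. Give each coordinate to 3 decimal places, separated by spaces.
16.464 9.196 5.464

after link 1: o_1 = (0.0000, 0.0000, 3.0000)
after link 2: o_2 = (3.2990, 2.7141, 5.5981)
after link 3: o_3 = (6.1651, 5.6782, 3.8660)
after link 4: o_4 = (10.2476, 8.3212, 8.0311)
after link 5: o_5 = (12.9641, 10.0622, 5.4641)
after link 6: o_6 = (16.4641, 9.1962, 5.4641)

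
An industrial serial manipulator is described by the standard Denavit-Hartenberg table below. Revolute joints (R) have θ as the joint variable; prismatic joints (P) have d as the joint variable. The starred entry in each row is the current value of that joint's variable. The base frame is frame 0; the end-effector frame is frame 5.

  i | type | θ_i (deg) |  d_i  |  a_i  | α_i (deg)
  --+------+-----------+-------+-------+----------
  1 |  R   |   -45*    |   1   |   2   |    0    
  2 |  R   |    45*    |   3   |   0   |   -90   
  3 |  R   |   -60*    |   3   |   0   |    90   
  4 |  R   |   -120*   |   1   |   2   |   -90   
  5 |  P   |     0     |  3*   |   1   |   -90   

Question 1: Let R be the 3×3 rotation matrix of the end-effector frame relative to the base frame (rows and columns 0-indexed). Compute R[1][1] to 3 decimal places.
0.500

End-effector y-axis (col 1 of R) = (-0.4330,0.5000,-0.7500)
R[1][1] = 0.5000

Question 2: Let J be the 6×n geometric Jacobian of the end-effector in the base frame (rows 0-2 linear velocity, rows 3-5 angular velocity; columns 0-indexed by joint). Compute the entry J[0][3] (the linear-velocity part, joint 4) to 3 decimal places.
2.049

axis z_3 = (-0.8660,0.0000,0.5000); lever o_n−o_3 = (-0.3170,-4.0981,1.4510)
cross product → J_v[:, 3] = (2.0490,1.0981,3.5490)
J_ω[:, 3] = z_3
entry J[0][3] = 2.0490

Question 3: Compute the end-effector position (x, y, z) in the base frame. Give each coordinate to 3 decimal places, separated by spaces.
after link 1: o_1 = (1.4142, -1.4142, 1.0000)
after link 2: o_2 = (1.4142, -1.4142, 4.0000)
after link 3: o_3 = (1.4142, 1.5858, 4.0000)
after link 4: o_4 = (0.0482, -0.1463, 3.6340)
after link 5: o_5 = (1.0972, -2.5123, 5.4510)

1.097 -2.512 5.451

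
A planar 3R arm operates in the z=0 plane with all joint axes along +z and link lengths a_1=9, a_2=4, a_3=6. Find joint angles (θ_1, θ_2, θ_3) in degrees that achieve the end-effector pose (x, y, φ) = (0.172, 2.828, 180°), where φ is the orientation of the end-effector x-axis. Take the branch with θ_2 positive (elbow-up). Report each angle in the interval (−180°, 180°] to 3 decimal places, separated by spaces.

wrist centre = target − a_3·(cos φ, sin φ) = (6.1720, 2.8280)
cos θ_2 = (46.0912−9²−4²)/(2·9·4) = -0.7071; θ_2 = 134.9968° (elbow-up)
β = atan2(2.8280,6.1720) = 24.6172°; ψ = atan2(2.8286,6.1717) = 24.6226°
θ_1 = β − ψ = -0.0054°
θ_3 = φ − θ_1 − θ_2 = 45.0087° (wrapped to (-180°,180°])

-0.005 134.997 45.009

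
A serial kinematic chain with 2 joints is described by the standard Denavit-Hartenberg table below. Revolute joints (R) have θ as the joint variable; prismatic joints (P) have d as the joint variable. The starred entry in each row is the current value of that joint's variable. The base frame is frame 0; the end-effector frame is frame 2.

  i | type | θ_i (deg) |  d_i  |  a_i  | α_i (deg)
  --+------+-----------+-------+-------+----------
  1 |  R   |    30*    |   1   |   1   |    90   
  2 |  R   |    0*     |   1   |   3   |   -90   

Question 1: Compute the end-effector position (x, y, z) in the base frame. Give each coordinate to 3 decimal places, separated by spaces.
3.964 1.134 1.000

after link 1: o_1 = (0.8660, 0.5000, 1.0000)
after link 2: o_2 = (3.9641, 1.1340, 1.0000)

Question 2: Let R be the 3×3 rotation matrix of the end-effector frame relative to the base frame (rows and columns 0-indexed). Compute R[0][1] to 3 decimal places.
-0.500

End-effector y-axis (col 1 of R) = (-0.5000,0.8660,0.0000)
R[0][1] = -0.5000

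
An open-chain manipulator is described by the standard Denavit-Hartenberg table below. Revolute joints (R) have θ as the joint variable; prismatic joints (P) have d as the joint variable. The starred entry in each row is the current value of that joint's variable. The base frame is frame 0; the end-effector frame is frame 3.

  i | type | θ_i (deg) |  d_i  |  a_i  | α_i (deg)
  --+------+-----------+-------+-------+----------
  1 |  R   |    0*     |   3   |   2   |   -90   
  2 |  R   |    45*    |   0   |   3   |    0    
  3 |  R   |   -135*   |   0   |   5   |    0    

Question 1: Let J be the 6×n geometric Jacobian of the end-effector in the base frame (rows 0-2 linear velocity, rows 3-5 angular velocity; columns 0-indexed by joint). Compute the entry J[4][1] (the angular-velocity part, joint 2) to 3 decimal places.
1.000

axis z_1 = (0.0000,1.0000,0.0000); lever o_n−o_1 = (2.1213,-0.0000,2.8787)
cross product → J_v[:, 1] = (2.8787,0.0000,-2.1213)
J_ω[:, 1] = z_1
entry J[4][1] = 1.0000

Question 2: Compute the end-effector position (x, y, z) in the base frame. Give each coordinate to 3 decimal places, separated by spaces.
after link 1: o_1 = (2.0000, 0.0000, 3.0000)
after link 2: o_2 = (4.1213, 0.0000, 0.8787)
after link 3: o_3 = (4.1213, -0.0000, 5.8787)

4.121 -0.000 5.879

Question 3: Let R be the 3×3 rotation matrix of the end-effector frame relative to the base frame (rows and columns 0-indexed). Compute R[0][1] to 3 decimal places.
End-effector y-axis (col 1 of R) = (1.0000,0.0000,0.0000)
R[0][1] = 1.0000

1.000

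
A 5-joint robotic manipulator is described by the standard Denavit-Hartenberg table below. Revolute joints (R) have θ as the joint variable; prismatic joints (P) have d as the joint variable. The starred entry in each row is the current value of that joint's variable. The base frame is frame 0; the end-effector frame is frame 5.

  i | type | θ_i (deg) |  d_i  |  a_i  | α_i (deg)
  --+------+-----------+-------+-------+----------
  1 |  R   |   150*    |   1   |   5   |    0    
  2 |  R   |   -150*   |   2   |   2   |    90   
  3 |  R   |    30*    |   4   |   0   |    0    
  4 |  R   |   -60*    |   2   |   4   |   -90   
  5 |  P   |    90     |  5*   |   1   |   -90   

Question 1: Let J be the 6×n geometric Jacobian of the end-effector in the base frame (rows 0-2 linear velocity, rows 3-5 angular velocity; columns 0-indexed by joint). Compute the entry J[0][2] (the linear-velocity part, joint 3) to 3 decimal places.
-2.330

axis z_2 = (0.0000,-1.0000,0.0000); lever o_n−o_2 = (5.9641,-5.0000,2.3301)
cross product → J_v[:, 2] = (-2.3301,0.0000,5.9641)
J_ω[:, 2] = z_2
entry J[0][2] = -2.3301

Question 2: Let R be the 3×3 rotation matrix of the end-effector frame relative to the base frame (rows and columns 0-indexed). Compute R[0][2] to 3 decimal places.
-0.866

End-effector z-axis (col 2 of R) = (-0.8660,0.0000,0.5000)
R[0][2] = -0.8660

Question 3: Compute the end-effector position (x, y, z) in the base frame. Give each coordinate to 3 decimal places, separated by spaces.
3.634 -2.500 5.330

after link 1: o_1 = (-4.3301, 2.5000, 1.0000)
after link 2: o_2 = (-2.3301, 2.5000, 3.0000)
after link 3: o_3 = (-2.3301, -1.5000, 3.0000)
after link 4: o_4 = (1.1340, -3.5000, 1.0000)
after link 5: o_5 = (3.6340, -2.5000, 5.3301)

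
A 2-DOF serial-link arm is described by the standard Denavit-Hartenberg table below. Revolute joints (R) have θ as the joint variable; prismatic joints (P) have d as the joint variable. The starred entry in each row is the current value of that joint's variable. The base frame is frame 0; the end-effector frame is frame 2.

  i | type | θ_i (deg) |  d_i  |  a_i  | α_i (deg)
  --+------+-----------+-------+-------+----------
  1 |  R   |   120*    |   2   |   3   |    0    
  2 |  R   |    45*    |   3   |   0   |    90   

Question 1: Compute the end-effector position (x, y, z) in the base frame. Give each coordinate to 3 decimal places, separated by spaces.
-1.500 2.598 5.000

after link 1: o_1 = (-1.5000, 2.5981, 2.0000)
after link 2: o_2 = (-1.5000, 2.5981, 5.0000)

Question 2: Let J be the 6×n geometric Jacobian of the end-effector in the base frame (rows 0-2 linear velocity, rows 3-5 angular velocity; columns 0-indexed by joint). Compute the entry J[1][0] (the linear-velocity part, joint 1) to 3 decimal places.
-1.500

axis z_0 = ẑ; lever o_n−o_0 = (-1.5000,2.5981,5.0000)
cross product → J_v[:, 0] = (-2.5981,-1.5000,0.0000)
J_ω[:, 0] = z_0
entry J[1][0] = -1.5000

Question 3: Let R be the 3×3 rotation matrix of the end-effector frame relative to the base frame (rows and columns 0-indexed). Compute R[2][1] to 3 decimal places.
End-effector y-axis (col 1 of R) = (-0.0000,-0.0000,1.0000)
R[2][1] = 1.0000

1.000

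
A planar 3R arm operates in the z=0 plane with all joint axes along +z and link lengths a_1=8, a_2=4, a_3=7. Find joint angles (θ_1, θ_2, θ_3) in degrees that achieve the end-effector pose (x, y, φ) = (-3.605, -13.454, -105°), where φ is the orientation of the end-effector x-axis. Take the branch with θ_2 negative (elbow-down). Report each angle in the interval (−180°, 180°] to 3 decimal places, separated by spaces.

wrist centre = target − a_3·(cos φ, sin φ) = (-1.7933, -6.6925)
cos θ_2 = (48.0056−8²−4²)/(2·8·4) = -0.4999; θ_2 = -119.9942° (elbow-down)
β = atan2(-6.6925,-1.7933) = -105.0001°; ψ = atan2(-3.4643,6.0004) = -30.0000°
θ_1 = β − ψ = -75.0001°
θ_3 = φ − θ_1 − θ_2 = 89.9943° (wrapped to (-180°,180°])

-75.000 -119.994 89.994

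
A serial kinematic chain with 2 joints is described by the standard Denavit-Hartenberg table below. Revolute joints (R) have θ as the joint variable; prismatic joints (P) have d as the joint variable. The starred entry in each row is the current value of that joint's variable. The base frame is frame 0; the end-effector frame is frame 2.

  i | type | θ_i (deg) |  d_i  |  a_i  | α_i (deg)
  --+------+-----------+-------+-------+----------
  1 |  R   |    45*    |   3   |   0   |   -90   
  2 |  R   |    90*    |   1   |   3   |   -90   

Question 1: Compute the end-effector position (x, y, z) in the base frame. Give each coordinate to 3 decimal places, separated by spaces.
-0.707 0.707 0.000

after link 1: o_1 = (0.0000, 0.0000, 3.0000)
after link 2: o_2 = (-0.7071, 0.7071, 0.0000)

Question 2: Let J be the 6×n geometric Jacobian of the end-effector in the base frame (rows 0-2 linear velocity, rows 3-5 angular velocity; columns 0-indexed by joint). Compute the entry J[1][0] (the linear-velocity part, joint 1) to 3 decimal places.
axis z_0 = ẑ; lever o_n−o_0 = (-0.7071,0.7071,0.0000)
cross product → J_v[:, 0] = (-0.7071,-0.7071,0.0000)
J_ω[:, 0] = z_0
entry J[1][0] = -0.7071

-0.707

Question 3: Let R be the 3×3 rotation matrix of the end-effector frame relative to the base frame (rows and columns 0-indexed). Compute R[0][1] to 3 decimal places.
End-effector y-axis (col 1 of R) = (0.7071,-0.7071,-0.0000)
R[0][1] = 0.7071

0.707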